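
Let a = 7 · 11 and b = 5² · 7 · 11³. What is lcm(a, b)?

max exponent per prime: 5² · 7 · 11³ = 232925

232925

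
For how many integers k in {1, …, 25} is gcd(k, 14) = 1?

Prime factors of 14: 2, 7. Count integers ≤ 25 divisible by none of them.
By inclusion–exclusion: 25 − ⌊25/2⌋ − ⌊25/7⌋ + ⌊25/14⌋ = 11.

11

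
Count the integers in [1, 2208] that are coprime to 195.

195 = 3·5·13. Inclusion–exclusion on these primes:
2208 − ⌊2208/3⌋ − ⌊2208/5⌋ − ⌊2208/13⌋ + ⌊2208/15⌋ + ⌊2208/39⌋ + ⌊2208/65⌋ − ⌊2208/195⌋ = 1087

1087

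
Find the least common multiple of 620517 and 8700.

1799499300

620517 = 3 · 17 · 23³; 8700 = 2² · 3 · 5² · 29
max exponents: 2² · 3 · 5² · 17 · 23³ · 29 = 1799499300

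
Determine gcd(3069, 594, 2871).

99

3069 = 3² · 11 · 31; 594 = 2 · 3³ · 11; 2871 = 3² · 11 · 29
gcd takes min exponent of each prime: 3² · 11 = 99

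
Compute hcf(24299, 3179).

11

Euclid: 24299 = 7·3179 + 2046; 3179 = 1·2046 + 1133; 2046 = 1·1133 + 913; 1133 = 1·913 + 220; 913 = 4·220 + 33; 220 = 6·33 + 22; 33 = 1·22 + 11; 22 = 2·11 + 0. Last nonzero remainder: 11.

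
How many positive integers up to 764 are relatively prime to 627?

439

627 = 3·11·19. Inclusion–exclusion on these primes:
764 − ⌊764/3⌋ − ⌊764/11⌋ − ⌊764/19⌋ + ⌊764/33⌋ + ⌊764/57⌋ + ⌊764/209⌋ − ⌊764/627⌋ = 439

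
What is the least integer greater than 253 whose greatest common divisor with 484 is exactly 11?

484 = 11·44. Any k with gcd(k, 484) = 11 is a multiple of 11, say 11s, with s coprime to 44.
Need s > 253/11, so s ≥ 24. First s ≥ 24 with gcd(s, 44) = 1 is s = 25. Thus k = 11·25 = 275.

275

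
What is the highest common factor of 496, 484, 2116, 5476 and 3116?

4

gcd(496, 484): 496 = 1·484 + 12; 484 = 40·12 + 4; 12 = 3·4 + 0 → 4
gcd(4, 2116): 2116 = 529·4 + 0 → 4
gcd(4, 5476): 5476 = 1369·4 + 0 → 4
gcd(4, 3116): 3116 = 779·4 + 0 → 4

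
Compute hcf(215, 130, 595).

5

gcd(215, 130): 215 = 1·130 + 85; 130 = 1·85 + 45; 85 = 1·45 + 40; 45 = 1·40 + 5; 40 = 8·5 + 0 → 5
gcd(5, 595): 595 = 119·5 + 0 → 5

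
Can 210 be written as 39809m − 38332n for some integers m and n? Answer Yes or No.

Yes

By Bézout, 39809m − 38332n = 210 has integer solutions iff gcd(39809, 38332) | 210.
Euclid: 39809 = 1·38332 + 1477; 38332 = 25·1477 + 1407; 1477 = 1·1407 + 70; 1407 = 20·70 + 7; 70 = 10·7 + 0. gcd = 7; 210 mod 7 = 0. Yes.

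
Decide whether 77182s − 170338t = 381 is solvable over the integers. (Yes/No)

No

gcd(77182, 170338): 170338 = 2·77182 + 15974; 77182 = 4·15974 + 13286; 15974 = 1·13286 + 2688; 13286 = 4·2688 + 2534; 2688 = 1·2534 + 154; 2534 = 16·154 + 70; 154 = 2·70 + 14; 70 = 5·14 + 0 → 14
14 does not divide 381, so a solution does not exist.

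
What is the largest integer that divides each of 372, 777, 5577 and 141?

372 = 2² · 3 · 31; 777 = 3 · 7 · 37; 5577 = 3 · 11 · 13²; 141 = 3 · 47
gcd takes min exponent of each prime: 3 = 3

3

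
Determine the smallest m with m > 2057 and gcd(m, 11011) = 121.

2178

11011 = 121·91. Any m with gcd(m, 11011) = 121 is a multiple of 121, say 121s, with s coprime to 91.
Need s > 2057/121, so s ≥ 18. First s ≥ 18 with gcd(s, 91) = 1 is s = 18. Thus m = 121·18 = 2178.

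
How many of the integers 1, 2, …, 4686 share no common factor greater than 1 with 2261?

3582

2261 = 7·17·19. Inclusion–exclusion on these primes:
4686 − ⌊4686/7⌋ − ⌊4686/17⌋ − ⌊4686/19⌋ + ⌊4686/119⌋ + ⌊4686/133⌋ + ⌊4686/323⌋ − ⌊4686/2261⌋ = 3582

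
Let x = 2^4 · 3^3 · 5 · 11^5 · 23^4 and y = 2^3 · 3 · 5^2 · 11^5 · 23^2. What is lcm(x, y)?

max exponent per prime: 2^4 · 3^3 · 5^2 · 11^5 · 23^4 = 486741667222800

486741667222800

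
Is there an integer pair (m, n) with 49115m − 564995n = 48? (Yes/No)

No

gcd(49115, 564995): 564995 = 11·49115 + 24730; 49115 = 1·24730 + 24385; 24730 = 1·24385 + 345; 24385 = 70·345 + 235; 345 = 1·235 + 110; 235 = 2·110 + 15; 110 = 7·15 + 5; 15 = 3·5 + 0 → 5
5 does not divide 48, so a solution does not exist.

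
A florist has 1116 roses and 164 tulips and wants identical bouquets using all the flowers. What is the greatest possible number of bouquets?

Euclid: 1116 = 6·164 + 132; 164 = 1·132 + 32; 132 = 4·32 + 4; 32 = 8·4 + 0. Last nonzero remainder: 4.

4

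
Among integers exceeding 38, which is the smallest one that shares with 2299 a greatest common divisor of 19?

Multiples of 19 above 38: 19·3, 19·4, … . Need the cofactor coprime to 2299/19 = 121.
Checking s = 3, 4, … the first with gcd(s, 121) = 1 is s = 3, giving 57.

57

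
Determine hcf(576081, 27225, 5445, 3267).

1089

gcd(576081, 27225): 576081 = 21·27225 + 4356; 27225 = 6·4356 + 1089; 4356 = 4·1089 + 0 → 1089
gcd(1089, 5445): 5445 = 5·1089 + 0 → 1089
gcd(1089, 3267): 3267 = 3·1089 + 0 → 1089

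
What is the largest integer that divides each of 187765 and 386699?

17

Euclid: 386699 = 2·187765 + 11169; 187765 = 16·11169 + 9061; 11169 = 1·9061 + 2108; 9061 = 4·2108 + 629; 2108 = 3·629 + 221; 629 = 2·221 + 187; 221 = 1·187 + 34; 187 = 5·34 + 17; 34 = 2·17 + 0. Last nonzero remainder: 17.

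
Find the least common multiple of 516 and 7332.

315276

516 = 2² · 3 · 43; 7332 = 2² · 3 · 13 · 47
max exponents: 2² · 3 · 13 · 43 · 47 = 315276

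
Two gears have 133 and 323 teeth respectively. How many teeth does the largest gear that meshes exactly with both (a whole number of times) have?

133 = 7 · 19
323 = 17 · 19
Common: 19 = 19

19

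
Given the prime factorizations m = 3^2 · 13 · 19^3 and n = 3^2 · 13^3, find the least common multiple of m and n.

135623007

max exponent per prime: 3^2 · 13^3 · 19^3 = 135623007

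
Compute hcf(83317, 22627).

17

Euclid: 83317 = 3·22627 + 15436; 22627 = 1·15436 + 7191; 15436 = 2·7191 + 1054; 7191 = 6·1054 + 867; 1054 = 1·867 + 187; 867 = 4·187 + 119; 187 = 1·119 + 68; 119 = 1·68 + 51; 68 = 1·51 + 17; 51 = 3·17 + 0. Last nonzero remainder: 17.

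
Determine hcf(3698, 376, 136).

3698 = 2 · 43²; 376 = 2³ · 47; 136 = 2³ · 17
gcd takes min exponent of each prime: 2 = 2

2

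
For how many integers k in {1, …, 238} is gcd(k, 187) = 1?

204

187 = 11·17. Inclusion–exclusion on these primes:
238 − ⌊238/11⌋ − ⌊238/17⌋ + ⌊238/187⌋ = 204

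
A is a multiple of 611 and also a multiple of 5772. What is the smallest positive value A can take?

gcd first: 5772 = 9·611 + 273; 611 = 2·273 + 65; 273 = 4·65 + 13; 65 = 5·13 + 0 → gcd = 13
lcm = 611·5772/gcd = 3526692/13 = 271284

271284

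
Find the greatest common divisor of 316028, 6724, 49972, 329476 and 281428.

gcd(316028, 6724): 316028 = 47·6724 + 0 → 6724
gcd(6724, 49972): 49972 = 7·6724 + 2904; 6724 = 2·2904 + 916; 2904 = 3·916 + 156; 916 = 5·156 + 136; 156 = 1·136 + 20; 136 = 6·20 + 16; 20 = 1·16 + 4; 16 = 4·4 + 0 → 4
gcd(4, 329476): 329476 = 82369·4 + 0 → 4
gcd(4, 281428): 281428 = 70357·4 + 0 → 4

4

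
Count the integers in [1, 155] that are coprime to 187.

187 = 11·17. Inclusion–exclusion on these primes:
155 − ⌊155/11⌋ − ⌊155/17⌋ + ⌊155/187⌋ = 132

132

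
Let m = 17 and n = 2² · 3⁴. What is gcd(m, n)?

1

min exponent per shared prime: (none) = 1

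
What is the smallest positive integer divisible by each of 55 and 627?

55 = 5 · 11; 627 = 3 · 11 · 19
max exponents: 3 · 5 · 11 · 19 = 3135

3135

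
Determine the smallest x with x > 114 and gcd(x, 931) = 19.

931 = 19·49. Any x with gcd(x, 931) = 19 is a multiple of 19, say 19s, with s coprime to 49.
Need s > 114/19, so s ≥ 7. First s ≥ 7 with gcd(s, 49) = 1 is s = 8. Thus x = 19·8 = 152.

152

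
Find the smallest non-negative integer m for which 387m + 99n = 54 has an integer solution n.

Reduce mod 99: 387m ≡ 54 (mod 99). With g = gcd(387, 99) = 9 dividing 54, divide through: 43m ≡ 6 (mod 11).
Since gcd(43, 11) = 1, m ≡ 6·(43)⁻¹ ≡ 5 (mod 11). Smallest non-negative: 5.

5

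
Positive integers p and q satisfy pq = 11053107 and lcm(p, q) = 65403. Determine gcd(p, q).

From gcd × lcm = pq: gcd = 11053107 / 65403 = 169.

169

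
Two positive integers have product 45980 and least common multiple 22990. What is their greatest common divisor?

gcd·lcm = product, so gcd = 45980/22990 = 2.

2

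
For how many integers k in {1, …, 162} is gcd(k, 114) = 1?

51

114 = 2·3·19. Inclusion–exclusion on these primes:
162 − ⌊162/2⌋ − ⌊162/3⌋ − ⌊162/19⌋ + ⌊162/6⌋ + ⌊162/38⌋ + ⌊162/57⌋ − ⌊162/114⌋ = 51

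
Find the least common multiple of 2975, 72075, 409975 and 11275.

2046274189575

2975 = 5² · 7 · 17; 72075 = 3 · 5² · 31²; 409975 = 5² · 23² · 31; 11275 = 5² · 11 · 41
lcm takes max exponent of each prime: 3 · 5² · 7 · 11 · 17 · 23² · 31² · 41 = 2046274189575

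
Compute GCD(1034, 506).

Euclid: 1034 = 2·506 + 22; 506 = 23·22 + 0. Last nonzero remainder: 22.

22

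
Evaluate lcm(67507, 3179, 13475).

1405833275

67507 = 11 · 17 · 19²; 3179 = 11 · 17²; 13475 = 5² · 7² · 11
lcm takes max exponent of each prime: 5² · 7² · 11 · 17² · 19² = 1405833275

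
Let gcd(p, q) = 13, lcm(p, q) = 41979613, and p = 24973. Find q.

21853

Using pq = gcd(p,q)·lcm(p,q) = 13·41979613 = 545734969, we get q = 545734969/24973 = 21853.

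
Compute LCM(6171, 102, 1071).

6171 = 3 · 11² · 17; 102 = 2 · 3 · 17; 1071 = 3² · 7 · 17
lcm takes max exponent of each prime: 2 · 3² · 7 · 11² · 17 = 259182

259182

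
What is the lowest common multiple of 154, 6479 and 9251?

lcm(154, 6479) = 154·6479/gcd = 997766/11 = 90706
lcm(90706, 9251) = 90706·9251/gcd = 839121206/11 = 76283746

76283746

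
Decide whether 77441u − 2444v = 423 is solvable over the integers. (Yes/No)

No

gcd(77441, 2444): 77441 = 31·2444 + 1677; 2444 = 1·1677 + 767; 1677 = 2·767 + 143; 767 = 5·143 + 52; 143 = 2·52 + 39; 52 = 1·39 + 13; 39 = 3·13 + 0 → 13
13 does not divide 423, so a solution does not exist.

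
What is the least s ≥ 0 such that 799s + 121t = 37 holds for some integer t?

gcd(799, 121) = 1 (Euclid: 799 = 6·121 + 73; 121 = 1·73 + 48; 73 = 1·48 + 25; 48 = 1·25 + 23; 25 = 1·23 + 2; 23 = 11·2 + 1; 2 = 2·1 + 0), and 1 | 37.
Extended Euclid: 799·(-58) + 121·(383) = 1. Scale by 37: s₀ = -2146.
General solution s = s₀ + 121k; reducing mod 121 gives s = 32 (and t = -211).

32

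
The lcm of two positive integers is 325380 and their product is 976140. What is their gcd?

gcd·lcm = product, so gcd = 976140/325380 = 3.

3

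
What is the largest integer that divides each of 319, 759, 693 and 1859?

11

gcd(319, 759): 759 = 2·319 + 121; 319 = 2·121 + 77; 121 = 1·77 + 44; 77 = 1·44 + 33; 44 = 1·33 + 11; 33 = 3·11 + 0 → 11
gcd(11, 693): 693 = 63·11 + 0 → 11
gcd(11, 1859): 1859 = 169·11 + 0 → 11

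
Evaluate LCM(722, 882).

318402

722 = 2 · 19²; 882 = 2 · 3² · 7²
max exponents: 2 · 3² · 7² · 19² = 318402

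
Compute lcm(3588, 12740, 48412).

16702140

3588 = 2² · 3 · 13 · 23; 12740 = 2² · 5 · 7² · 13; 48412 = 2² · 7² · 13 · 19
lcm takes max exponent of each prime: 2² · 3 · 5 · 7² · 13 · 19 · 23 = 16702140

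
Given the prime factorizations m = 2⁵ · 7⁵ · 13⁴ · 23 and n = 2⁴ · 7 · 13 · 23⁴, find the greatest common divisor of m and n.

min exponent per shared prime: 2⁴ · 7 · 13 · 23 = 33488

33488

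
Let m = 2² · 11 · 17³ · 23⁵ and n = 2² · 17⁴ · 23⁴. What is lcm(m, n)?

max exponent per prime: 2² · 11 · 17⁴ · 23⁵ = 23653071362932

23653071362932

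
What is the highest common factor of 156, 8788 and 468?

156 = 2² · 3 · 13; 8788 = 2² · 13³; 468 = 2² · 3² · 13
gcd takes min exponent of each prime: 2² · 13 = 52

52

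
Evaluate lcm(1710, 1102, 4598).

6000390

1710 = 2 · 3² · 5 · 19; 1102 = 2 · 19 · 29; 4598 = 2 · 11² · 19
lcm takes max exponent of each prime: 2 · 3² · 5 · 11² · 19 · 29 = 6000390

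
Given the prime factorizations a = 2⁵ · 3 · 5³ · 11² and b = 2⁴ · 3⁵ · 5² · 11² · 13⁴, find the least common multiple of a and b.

max exponent per prime: 2⁵ · 3⁵ · 5³ · 11² · 13⁴ = 3359116332000

3359116332000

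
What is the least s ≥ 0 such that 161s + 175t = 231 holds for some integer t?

21

Euclid: 175 = 1·161 + 14; 161 = 11·14 + 7; 14 = 2·7 + 0 → gcd = 7; 231 = 7·33.
Back-substitution yields 161·(12) + 175·(-11) = 7, so one solution is s = 12·33 = 396, t = -11·33 = -363.
Solutions in s differ by 175/7 = 25; the one in [0, 25) is 396 mod 25 = 21.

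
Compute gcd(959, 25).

959 = 7 · 137
25 = 5²
Common: 1 = 1

1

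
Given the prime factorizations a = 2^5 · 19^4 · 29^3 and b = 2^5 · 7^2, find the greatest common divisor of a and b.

min exponent per shared prime: 2^5 = 32

32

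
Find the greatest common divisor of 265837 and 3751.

121

265837 = 11² · 13³
3751 = 11² · 31
Common: 11² = 121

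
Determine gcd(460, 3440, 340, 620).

20

460 = 2² · 5 · 23; 3440 = 2⁴ · 5 · 43; 340 = 2² · 5 · 17; 620 = 2² · 5 · 31
gcd takes min exponent of each prime: 2² · 5 = 20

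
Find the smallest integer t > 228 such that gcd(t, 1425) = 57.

342

1425 = 57·25. Any t with gcd(t, 1425) = 57 is a multiple of 57, say 57s, with s coprime to 25.
Need s > 228/57, so s ≥ 5. First s ≥ 5 with gcd(s, 25) = 1 is s = 6. Thus t = 57·6 = 342.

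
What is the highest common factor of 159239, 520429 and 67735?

gcd(159239, 520429): 520429 = 3·159239 + 42712; 159239 = 3·42712 + 31103; 42712 = 1·31103 + 11609; 31103 = 2·11609 + 7885; 11609 = 1·7885 + 3724; 7885 = 2·3724 + 437; 3724 = 8·437 + 228; 437 = 1·228 + 209; 228 = 1·209 + 19; 209 = 11·19 + 0 → 19
gcd(19, 67735): 67735 = 3565·19 + 0 → 19

19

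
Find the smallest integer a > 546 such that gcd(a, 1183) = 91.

637

Multiples of 91 above 546: 91·7, 91·8, … . Need the cofactor coprime to 1183/91 = 13.
Checking s = 7, 8, … the first with gcd(s, 13) = 1 is s = 7, giving 637.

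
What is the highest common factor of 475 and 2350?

25

475 = 5² · 19
2350 = 2 · 5² · 47
Common: 5² = 25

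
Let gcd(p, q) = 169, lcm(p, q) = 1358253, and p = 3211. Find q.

71487

Using pq = gcd(p,q)·lcm(p,q) = 169·1358253 = 229544757, we get q = 229544757/3211 = 71487.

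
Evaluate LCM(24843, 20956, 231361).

24843 = 3 · 7² · 13²; 20956 = 2² · 13² · 31; 231361 = 13² · 37²
lcm takes max exponent of each prime: 2² · 3 · 7² · 13² · 31 · 37² = 4217248308

4217248308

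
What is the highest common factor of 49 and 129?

49 = 7²
129 = 3 · 43
Common: 1 = 1

1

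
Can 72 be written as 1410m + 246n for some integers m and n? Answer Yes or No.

By Bézout, 1410m + 246n = 72 has integer solutions iff gcd(1410, 246) | 72.
Euclid: 1410 = 5·246 + 180; 246 = 1·180 + 66; 180 = 2·66 + 48; 66 = 1·48 + 18; 48 = 2·18 + 12; 18 = 1·12 + 6; 12 = 2·6 + 0. gcd = 6; 72 mod 6 = 0. Yes.

Yes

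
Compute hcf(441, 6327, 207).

gcd(441, 6327): 6327 = 14·441 + 153; 441 = 2·153 + 135; 153 = 1·135 + 18; 135 = 7·18 + 9; 18 = 2·9 + 0 → 9
gcd(9, 207): 207 = 23·9 + 0 → 9

9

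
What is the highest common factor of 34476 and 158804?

34476 = 2² · 3 · 13² · 17
158804 = 2² · 29 · 37²
Common: 2² = 4

4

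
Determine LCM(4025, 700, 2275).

209300

lcm(4025, 700) = 4025·700/gcd = 2817500/175 = 16100
lcm(16100, 2275) = 16100·2275/gcd = 36627500/175 = 209300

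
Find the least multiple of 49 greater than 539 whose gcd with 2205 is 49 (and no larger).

2205 = 49·45. Any x with gcd(x, 2205) = 49 is a multiple of 49, say 49s, with s coprime to 45.
Need s > 539/49, so s ≥ 12. First s ≥ 12 with gcd(s, 45) = 1 is s = 13. Thus x = 49·13 = 637.

637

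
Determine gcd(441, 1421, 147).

49

441 = 3² · 7²; 1421 = 7² · 29; 147 = 3 · 7²
gcd takes min exponent of each prime: 7² = 49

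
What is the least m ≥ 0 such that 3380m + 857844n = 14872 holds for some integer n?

gcd(3380, 857844) = 676 (Euclid: 857844 = 253·3380 + 2704; 3380 = 1·2704 + 676; 2704 = 4·676 + 0), and 676 | 14872.
Extended Euclid: 3380·(254) + 857844·(-1) = 676. Scale by 22: m₀ = 5588.
General solution m = m₀ + 1269t; reducing mod 1269 gives m = 512 (and n = -2).

512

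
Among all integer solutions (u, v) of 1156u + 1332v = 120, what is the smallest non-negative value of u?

75

Euclid: 1332 = 1·1156 + 176; 1156 = 6·176 + 100; 176 = 1·100 + 76; 100 = 1·76 + 24; 76 = 3·24 + 4; 24 = 6·4 + 0 → gcd = 4; 120 = 4·30.
Back-substitution yields 1156·(-53) + 1332·(46) = 4, so one solution is u = -53·30 = -1590, v = 46·30 = 1380.
Solutions in u differ by 1332/4 = 333; the one in [0, 333) is -1590 mod 333 = 75.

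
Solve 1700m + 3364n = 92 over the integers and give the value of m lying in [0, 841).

gcd(1700, 3364) = 4 (Euclid: 3364 = 1·1700 + 1664; 1700 = 1·1664 + 36; 1664 = 46·36 + 8; 36 = 4·8 + 4; 8 = 2·4 + 0), and 4 | 92.
Extended Euclid: 1700·(374) + 3364·(-189) = 4. Scale by 23: m₀ = 8602.
General solution m = m₀ + 841t; reducing mod 841 gives m = 192 (and n = -97).

192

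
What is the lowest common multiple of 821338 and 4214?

821338 = 2 · 7² · 17² · 29; 4214 = 2 · 7² · 43
max exponents: 2 · 7² · 17² · 29 · 43 = 35317534

35317534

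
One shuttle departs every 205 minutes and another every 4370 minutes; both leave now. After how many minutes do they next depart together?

179170

205 = 5 · 41; 4370 = 2 · 5 · 19 · 23
max exponents: 2 · 5 · 19 · 23 · 41 = 179170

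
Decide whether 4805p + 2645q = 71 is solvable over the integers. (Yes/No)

gcd(4805, 2645): 4805 = 1·2645 + 2160; 2645 = 1·2160 + 485; 2160 = 4·485 + 220; 485 = 2·220 + 45; 220 = 4·45 + 40; 45 = 1·40 + 5; 40 = 8·5 + 0 → 5
5 does not divide 71, so a solution does not exist.

No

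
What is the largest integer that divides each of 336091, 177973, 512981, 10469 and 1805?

361

gcd(336091, 177973): 336091 = 1·177973 + 158118; 177973 = 1·158118 + 19855; 158118 = 7·19855 + 19133; 19855 = 1·19133 + 722; 19133 = 26·722 + 361; 722 = 2·361 + 0 → 361
gcd(361, 512981): 512981 = 1421·361 + 0 → 361
gcd(361, 10469): 10469 = 29·361 + 0 → 361
gcd(361, 1805): 1805 = 5·361 + 0 → 361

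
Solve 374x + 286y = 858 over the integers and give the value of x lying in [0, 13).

gcd(374, 286) = 22 (Euclid: 374 = 1·286 + 88; 286 = 3·88 + 22; 88 = 4·22 + 0), and 22 | 858.
Extended Euclid: 374·(-3) + 286·(4) = 22. Scale by 39: x₀ = -117.
General solution x = x₀ + 13t; reducing mod 13 gives x = 0 (and y = 3).

0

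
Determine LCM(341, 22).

682

341 = 11 · 31; 22 = 2 · 11
max exponents: 2 · 11 · 31 = 682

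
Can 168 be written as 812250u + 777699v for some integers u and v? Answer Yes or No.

No

gcd(812250, 777699): 812250 = 1·777699 + 34551; 777699 = 22·34551 + 17577; 34551 = 1·17577 + 16974; 17577 = 1·16974 + 603; 16974 = 28·603 + 90; 603 = 6·90 + 63; 90 = 1·63 + 27; 63 = 2·27 + 9; 27 = 3·9 + 0 → 9
9 does not divide 168, so a solution does not exist.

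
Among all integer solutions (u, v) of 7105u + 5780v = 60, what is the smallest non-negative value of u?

gcd(7105, 5780) = 5 (Euclid: 7105 = 1·5780 + 1325; 5780 = 4·1325 + 480; 1325 = 2·480 + 365; 480 = 1·365 + 115; 365 = 3·115 + 20; 115 = 5·20 + 15; 20 = 1·15 + 5; 15 = 3·5 + 0), and 5 | 60.
Extended Euclid: 7105·(301) + 5780·(-370) = 5. Scale by 12: u₀ = 3612.
General solution u = u₀ + 1156t; reducing mod 1156 gives u = 144 (and v = -177).

144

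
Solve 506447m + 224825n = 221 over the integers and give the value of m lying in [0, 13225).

gcd(506447, 224825) = 17 (Euclid: 506447 = 2·224825 + 56797; 224825 = 3·56797 + 54434; 56797 = 1·54434 + 2363; 54434 = 23·2363 + 85; 2363 = 27·85 + 68; 85 = 1·68 + 17; 68 = 4·17 + 0), and 17 | 221.
Extended Euclid: 506447·(-2664) + 224825·(6001) = 17. Scale by 13: m₀ = -34632.
General solution m = m₀ + 13225t; reducing mod 13225 gives m = 5043 (and n = -11360).

5043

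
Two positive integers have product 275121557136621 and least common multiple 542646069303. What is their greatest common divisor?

gcd·lcm = product, so gcd = 275121557136621/542646069303 = 507.

507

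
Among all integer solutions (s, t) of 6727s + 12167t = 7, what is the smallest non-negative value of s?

7875

Euclid: 12167 = 1·6727 + 5440; 6727 = 1·5440 + 1287; 5440 = 4·1287 + 292; 1287 = 4·292 + 119; 292 = 2·119 + 54; 119 = 2·54 + 11; 54 = 4·11 + 10; 11 = 1·10 + 1; 10 = 10·1 + 0 → gcd = 1; 7 = 1·7.
Back-substitution yields 6727·(1125) + 12167·(-622) = 1, so one solution is s = 1125·7 = 7875, t = -622·7 = -4354.
Solutions in s differ by 12167/1 = 12167; the one in [0, 12167) is 7875 mod 12167 = 7875.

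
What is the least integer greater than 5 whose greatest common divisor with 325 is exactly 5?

Multiples of 5 above 5: 5·2, 5·3, … . Need the cofactor coprime to 325/5 = 65.
Checking s = 2, 3, … the first with gcd(s, 65) = 1 is s = 2, giving 10.

10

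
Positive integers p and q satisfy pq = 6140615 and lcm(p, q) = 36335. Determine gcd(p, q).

169

From gcd × lcm = pq: gcd = 6140615 / 36335 = 169.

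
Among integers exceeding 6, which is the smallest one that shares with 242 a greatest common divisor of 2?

8

242 = 2·121. Any a with gcd(a, 242) = 2 is a multiple of 2, say 2s, with s coprime to 121.
Need s > 6/2, so s ≥ 4. First s ≥ 4 with gcd(s, 121) = 1 is s = 4. Thus a = 2·4 = 8.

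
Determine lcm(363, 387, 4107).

64106163

lcm(363, 387) = 363·387/gcd = 140481/3 = 46827
lcm(46827, 4107) = 46827·4107/gcd = 192318489/3 = 64106163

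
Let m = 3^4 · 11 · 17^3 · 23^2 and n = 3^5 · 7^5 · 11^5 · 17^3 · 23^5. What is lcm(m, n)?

20799162293565054177009

max exponent per prime: 3^5 · 7^5 · 11^5 · 17^3 · 23^5 = 20799162293565054177009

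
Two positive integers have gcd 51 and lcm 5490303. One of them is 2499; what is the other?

Using ab = gcd(a,b)·lcm(a,b) = 51·5490303 = 280005453, we get b = 280005453/2499 = 112047.

112047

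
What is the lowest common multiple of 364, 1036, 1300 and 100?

364 = 2² · 7 · 13; 1036 = 2² · 7 · 37; 1300 = 2² · 5² · 13; 100 = 2² · 5²
lcm takes max exponent of each prime: 2² · 5² · 7 · 13 · 37 = 336700

336700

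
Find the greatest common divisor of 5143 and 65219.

1

5143 = 37 · 139
65219 = 7² · 11³
Common: 1 = 1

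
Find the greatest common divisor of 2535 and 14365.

845

Euclid: 14365 = 5·2535 + 1690; 2535 = 1·1690 + 845; 1690 = 2·845 + 0. Last nonzero remainder: 845.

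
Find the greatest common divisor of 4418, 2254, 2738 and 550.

2

4418 = 2 · 47²; 2254 = 2 · 7² · 23; 2738 = 2 · 37²; 550 = 2 · 5² · 11
gcd takes min exponent of each prime: 2 = 2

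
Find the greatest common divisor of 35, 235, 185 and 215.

35 = 5 · 7; 235 = 5 · 47; 185 = 5 · 37; 215 = 5 · 43
gcd takes min exponent of each prime: 5 = 5

5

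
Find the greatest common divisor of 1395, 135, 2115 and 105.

15

1395 = 3² · 5 · 31; 135 = 3³ · 5; 2115 = 3² · 5 · 47; 105 = 3 · 5 · 7
gcd takes min exponent of each prime: 3 · 5 = 15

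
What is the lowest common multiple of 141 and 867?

40749

gcd first: 867 = 6·141 + 21; 141 = 6·21 + 15; 21 = 1·15 + 6; 15 = 2·6 + 3; 6 = 2·3 + 0 → gcd = 3
lcm = 141·867/gcd = 122247/3 = 40749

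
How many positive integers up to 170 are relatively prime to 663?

98

663 = 3·13·17. Inclusion–exclusion on these primes:
170 − ⌊170/3⌋ − ⌊170/13⌋ − ⌊170/17⌋ + ⌊170/39⌋ + ⌊170/51⌋ + ⌊170/221⌋ − ⌊170/663⌋ = 98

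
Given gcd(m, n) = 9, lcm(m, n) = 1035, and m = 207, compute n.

45

m·n = gcd·lcm = 9·1035 = 9315, so n = 9315/207 = 45.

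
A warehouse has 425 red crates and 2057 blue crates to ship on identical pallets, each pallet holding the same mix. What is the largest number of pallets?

17

425 = 5² · 17
2057 = 11² · 17
Common: 17 = 17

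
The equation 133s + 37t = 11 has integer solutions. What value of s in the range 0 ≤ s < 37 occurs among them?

19

Euclid: 133 = 3·37 + 22; 37 = 1·22 + 15; 22 = 1·15 + 7; 15 = 2·7 + 1; 7 = 7·1 + 0 → gcd = 1; 11 = 1·11.
Back-substitution yields 133·(-5) + 37·(18) = 1, so one solution is s = -5·11 = -55, t = 18·11 = 198.
Solutions in s differ by 37/1 = 37; the one in [0, 37) is -55 mod 37 = 19.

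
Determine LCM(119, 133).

gcd first: 133 = 1·119 + 14; 119 = 8·14 + 7; 14 = 2·7 + 0 → gcd = 7
lcm = 119·133/gcd = 15827/7 = 2261

2261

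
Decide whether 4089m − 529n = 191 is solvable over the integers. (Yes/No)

Yes

By Bézout, 4089m − 529n = 191 has integer solutions iff gcd(4089, 529) | 191.
Euclid: 4089 = 7·529 + 386; 529 = 1·386 + 143; 386 = 2·143 + 100; 143 = 1·100 + 43; 100 = 2·43 + 14; 43 = 3·14 + 1; 14 = 14·1 + 0. gcd = 1; 191 mod 1 = 0. Yes.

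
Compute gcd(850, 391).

17

850 = 2 · 5² · 17
391 = 17 · 23
Common: 17 = 17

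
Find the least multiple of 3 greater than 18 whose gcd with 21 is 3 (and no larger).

gcd(t, 21) = 3 forces 3 | t; write t = 3s. Then gcd(3s, 3·7) = 3·gcd(s, 7), so need gcd(s, 7) = 1.
3s > 18 gives s ≥ 7. The least s ≥ 7 coprime to 7 is 8, so t = 3·8 = 24.

24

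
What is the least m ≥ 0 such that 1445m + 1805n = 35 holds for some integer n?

Reduce mod 1805: 1445m ≡ 35 (mod 1805). With g = gcd(1445, 1805) = 5 dividing 35, divide through: 289m ≡ 7 (mod 361).
Since gcd(289, 361) = 1, m ≡ 7·(289)⁻¹ ≡ 35 (mod 361). Smallest non-negative: 35.

35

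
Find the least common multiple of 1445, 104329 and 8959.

16170995

1445 = 5 · 17²; 104329 = 17² · 19²; 8959 = 17² · 31
lcm takes max exponent of each prime: 5 · 17² · 19² · 31 = 16170995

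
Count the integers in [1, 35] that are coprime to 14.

15

Prime factors of 14: 2, 7. Count integers ≤ 35 divisible by none of them.
By inclusion–exclusion: 35 − ⌊35/2⌋ − ⌊35/7⌋ + ⌊35/14⌋ = 15.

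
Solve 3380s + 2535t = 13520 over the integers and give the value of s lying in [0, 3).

Reduce mod 2535: 3380s ≡ 13520 (mod 2535). With g = gcd(3380, 2535) = 845 dividing 13520, divide through: 4s ≡ 16 (mod 3).
Since gcd(4, 3) = 1, s ≡ 16·(4)⁻¹ ≡ 1 (mod 3). Smallest non-negative: 1.

1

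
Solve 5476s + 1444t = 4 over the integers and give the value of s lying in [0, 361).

Euclid: 5476 = 3·1444 + 1144; 1444 = 1·1144 + 300; 1144 = 3·300 + 244; 300 = 1·244 + 56; 244 = 4·56 + 20; 56 = 2·20 + 16; 20 = 1·16 + 4; 16 = 4·4 + 0 → gcd = 4; 4 = 4·1.
Back-substitution yields 5476·(77) + 1444·(-292) = 4, so one solution is s = 77·1 = 77, t = -292·1 = -292.
Solutions in s differ by 1444/4 = 361; the one in [0, 361) is 77 mod 361 = 77.

77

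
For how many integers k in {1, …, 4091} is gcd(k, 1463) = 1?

3021

Prime factors of 1463: 7, 11, 19. Count integers ≤ 4091 divisible by none of them.
By inclusion–exclusion: 4091 − ⌊4091/7⌋ − ⌊4091/11⌋ − ⌊4091/19⌋ + ⌊4091/77⌋ + ⌊4091/133⌋ + ⌊4091/209⌋ − ⌊4091/1463⌋ = 3021.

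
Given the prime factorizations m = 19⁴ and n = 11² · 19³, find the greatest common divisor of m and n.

min exponent per shared prime: 19³ = 6859

6859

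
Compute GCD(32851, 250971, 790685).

133

gcd(32851, 250971): 250971 = 7·32851 + 21014; 32851 = 1·21014 + 11837; 21014 = 1·11837 + 9177; 11837 = 1·9177 + 2660; 9177 = 3·2660 + 1197; 2660 = 2·1197 + 266; 1197 = 4·266 + 133; 266 = 2·133 + 0 → 133
gcd(133, 790685): 790685 = 5945·133 + 0 → 133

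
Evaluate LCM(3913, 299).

89999

3913 = 7 · 13 · 43; 299 = 13 · 23
max exponents: 7 · 13 · 23 · 43 = 89999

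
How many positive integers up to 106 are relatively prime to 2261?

Prime factors of 2261: 7, 17, 19. Count integers ≤ 106 divisible by none of them.
By inclusion–exclusion: 106 − ⌊106/7⌋ − ⌊106/17⌋ − ⌊106/19⌋ + ⌊106/119⌋ + ⌊106/133⌋ + ⌊106/323⌋ − ⌊106/2261⌋ = 80.

80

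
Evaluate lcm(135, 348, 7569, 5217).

135 = 3³ · 5; 348 = 2² · 3 · 29; 7569 = 3² · 29²; 5217 = 3 · 37 · 47
lcm takes max exponent of each prime: 2² · 3³ · 5 · 29² · 37 · 47 = 789749460

789749460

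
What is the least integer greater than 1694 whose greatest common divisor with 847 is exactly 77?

Multiples of 77 above 1694: 77·23, 77·24, … . Need the cofactor coprime to 847/77 = 11.
Checking s = 23, 24, … the first with gcd(s, 11) = 1 is s = 23, giving 1771.

1771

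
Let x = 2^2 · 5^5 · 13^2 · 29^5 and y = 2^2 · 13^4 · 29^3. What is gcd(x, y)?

min exponent per shared prime: 2^2 · 13^2 · 29^3 = 16486964

16486964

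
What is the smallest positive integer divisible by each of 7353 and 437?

gcd first: 7353 = 16·437 + 361; 437 = 1·361 + 76; 361 = 4·76 + 57; 76 = 1·57 + 19; 57 = 3·19 + 0 → gcd = 19
lcm = 7353·437/gcd = 3213261/19 = 169119

169119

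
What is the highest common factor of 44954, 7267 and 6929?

169

gcd(44954, 7267): 44954 = 6·7267 + 1352; 7267 = 5·1352 + 507; 1352 = 2·507 + 338; 507 = 1·338 + 169; 338 = 2·169 + 0 → 169
gcd(169, 6929): 6929 = 41·169 + 0 → 169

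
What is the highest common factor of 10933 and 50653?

1

10933 = 13 · 29²
50653 = 37³
Common: 1 = 1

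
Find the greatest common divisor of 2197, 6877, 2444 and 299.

2197 = 13³; 6877 = 13 · 23²; 2444 = 2² · 13 · 47; 299 = 13 · 23
gcd takes min exponent of each prime: 13 = 13

13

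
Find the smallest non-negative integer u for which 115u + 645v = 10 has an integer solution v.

Reduce mod 645: 115u ≡ 10 (mod 645). With g = gcd(115, 645) = 5 dividing 10, divide through: 23u ≡ 2 (mod 129).
Since gcd(23, 129) = 1, u ≡ 2·(23)⁻¹ ≡ 73 (mod 129). Smallest non-negative: 73.

73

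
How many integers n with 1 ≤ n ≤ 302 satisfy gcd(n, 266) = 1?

122

Prime factors of 266: 2, 7, 19. Count integers ≤ 302 divisible by none of them.
By inclusion–exclusion: 302 − ⌊302/2⌋ − ⌊302/7⌋ − ⌊302/19⌋ + ⌊302/14⌋ + ⌊302/38⌋ + ⌊302/133⌋ − ⌊302/266⌋ = 122.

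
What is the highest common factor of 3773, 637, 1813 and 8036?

49

3773 = 7³ · 11; 637 = 7² · 13; 1813 = 7² · 37; 8036 = 2² · 7² · 41
gcd takes min exponent of each prime: 7² = 49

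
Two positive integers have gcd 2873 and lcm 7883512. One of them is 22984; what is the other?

u·v = gcd·lcm = 2873·7883512 = 22649329976, so v = 22649329976/22984 = 985439.

985439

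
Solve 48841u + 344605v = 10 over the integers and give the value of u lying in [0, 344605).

178515

Reduce mod 344605: 48841u ≡ 10 (mod 344605). With g = gcd(48841, 344605) = 1 dividing 10, divide through: 48841u ≡ 10 (mod 344605).
Since gcd(48841, 344605) = 1, u ≡ 10·(48841)⁻¹ ≡ 178515 (mod 344605). Smallest non-negative: 178515.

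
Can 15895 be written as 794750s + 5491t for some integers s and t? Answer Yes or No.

Yes

gcd(794750, 5491): 794750 = 144·5491 + 4046; 5491 = 1·4046 + 1445; 4046 = 2·1445 + 1156; 1445 = 1·1156 + 289; 1156 = 4·289 + 0 → 289
289 divides 15895, so a solution exists.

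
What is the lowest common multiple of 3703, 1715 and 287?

3703 = 7 · 23²; 1715 = 5 · 7³; 287 = 7 · 41
lcm takes max exponent of each prime: 5 · 7³ · 23² · 41 = 37196635

37196635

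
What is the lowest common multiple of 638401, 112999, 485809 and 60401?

lcm(638401, 112999) = 638401·112999/gcd = 72138674599/289 = 249614791
lcm(249614791, 485809) = 249614791·485809/gcd = 121265112000919/289 = 419602463671
lcm(419602463671, 60401) = 419602463671·60401/gcd = 25344408408192071/289 = 87696914907239

87696914907239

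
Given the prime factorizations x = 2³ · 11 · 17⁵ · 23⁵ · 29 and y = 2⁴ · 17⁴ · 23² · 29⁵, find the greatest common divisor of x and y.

min exponent per shared prime: 2³ · 17⁴ · 23² · 29 = 10250365288

10250365288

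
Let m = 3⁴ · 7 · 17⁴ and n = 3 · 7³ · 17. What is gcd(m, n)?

357

min exponent per shared prime: 3 · 7 · 17 = 357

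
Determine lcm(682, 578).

682 = 2 · 11 · 31; 578 = 2 · 17²
max exponents: 2 · 11 · 17² · 31 = 197098

197098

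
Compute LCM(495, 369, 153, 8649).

331559415

495 = 3² · 5 · 11; 369 = 3² · 41; 153 = 3² · 17; 8649 = 3² · 31²
lcm takes max exponent of each prime: 3² · 5 · 11 · 17 · 31² · 41 = 331559415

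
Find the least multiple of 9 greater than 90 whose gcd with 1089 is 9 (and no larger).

Multiples of 9 above 90: 9·11, 9·12, … . Need the cofactor coprime to 1089/9 = 121.
Checking s = 11, 12, … the first with gcd(s, 121) = 1 is s = 12, giving 108.

108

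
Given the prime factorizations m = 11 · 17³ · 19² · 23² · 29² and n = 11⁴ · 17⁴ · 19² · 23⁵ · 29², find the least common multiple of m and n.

2389509733549839158423

max exponent per prime: 11⁴ · 17⁴ · 19² · 23⁵ · 29² = 2389509733549839158423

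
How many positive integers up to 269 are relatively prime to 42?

42 = 2·3·7. Inclusion–exclusion on these primes:
269 − ⌊269/2⌋ − ⌊269/3⌋ − ⌊269/7⌋ + ⌊269/6⌋ + ⌊269/14⌋ + ⌊269/21⌋ − ⌊269/42⌋ = 77

77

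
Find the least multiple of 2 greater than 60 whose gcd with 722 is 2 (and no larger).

62

Multiples of 2 above 60: 2·31, 2·32, … . Need the cofactor coprime to 722/2 = 361.
Checking s = 31, 32, … the first with gcd(s, 361) = 1 is s = 31, giving 62.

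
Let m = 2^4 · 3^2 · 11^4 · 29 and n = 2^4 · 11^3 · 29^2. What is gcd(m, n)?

617584

min exponent per shared prime: 2^4 · 11^3 · 29 = 617584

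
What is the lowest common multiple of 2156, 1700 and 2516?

33903100

2156 = 2² · 7² · 11; 1700 = 2² · 5² · 17; 2516 = 2² · 17 · 37
lcm takes max exponent of each prime: 2² · 5² · 7² · 11 · 17 · 37 = 33903100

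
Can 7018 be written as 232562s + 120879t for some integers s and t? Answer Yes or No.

Yes

By Bézout, 232562s + 120879t = 7018 has integer solutions iff gcd(232562, 120879) | 7018.
Euclid: 232562 = 1·120879 + 111683; 120879 = 1·111683 + 9196; 111683 = 12·9196 + 1331; 9196 = 6·1331 + 1210; 1331 = 1·1210 + 121; 1210 = 10·121 + 0. gcd = 121; 7018 mod 121 = 0. Yes.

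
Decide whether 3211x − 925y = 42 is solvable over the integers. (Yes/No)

Yes

By Bézout, 3211x − 925y = 42 has integer solutions iff gcd(3211, 925) | 42.
Euclid: 3211 = 3·925 + 436; 925 = 2·436 + 53; 436 = 8·53 + 12; 53 = 4·12 + 5; 12 = 2·5 + 2; 5 = 2·2 + 1; 2 = 2·1 + 0. gcd = 1; 42 mod 1 = 0. Yes.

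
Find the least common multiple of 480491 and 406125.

540552375

480491 = 11³ · 19²; 406125 = 3² · 5³ · 19²
max exponents: 3² · 5³ · 11³ · 19² = 540552375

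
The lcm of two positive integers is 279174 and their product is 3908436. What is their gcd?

14

gcd·lcm = product, so gcd = 3908436/279174 = 14.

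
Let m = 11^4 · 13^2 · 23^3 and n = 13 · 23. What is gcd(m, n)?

min exponent per shared prime: 13 · 23 = 299

299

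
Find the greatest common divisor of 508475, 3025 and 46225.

508475 = 5² · 11 · 43²; 3025 = 5² · 11²; 46225 = 5² · 43²
gcd takes min exponent of each prime: 5² = 25

25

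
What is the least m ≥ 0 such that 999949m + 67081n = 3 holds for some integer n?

gcd(999949, 67081) = 1 (Euclid: 999949 = 14·67081 + 60815; 67081 = 1·60815 + 6266; 60815 = 9·6266 + 4421; 6266 = 1·4421 + 1845; 4421 = 2·1845 + 731; 1845 = 2·731 + 383; 731 = 1·383 + 348; 383 = 1·348 + 35; 348 = 9·35 + 33; 35 = 1·33 + 2; 33 = 16·2 + 1; 2 = 2·1 + 0), and 1 | 3.
Extended Euclid: 999949·(32577) + 67081·(-485612) = 1. Scale by 3: m₀ = 97731.
General solution m = m₀ + 67081t; reducing mod 67081 gives m = 30650 (and n = -456887).

30650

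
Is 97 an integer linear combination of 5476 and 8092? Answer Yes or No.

gcd(5476, 8092): 8092 = 1·5476 + 2616; 5476 = 2·2616 + 244; 2616 = 10·244 + 176; 244 = 1·176 + 68; 176 = 2·68 + 40; 68 = 1·40 + 28; 40 = 1·28 + 12; 28 = 2·12 + 4; 12 = 3·4 + 0 → 4
4 does not divide 97, so a solution does not exist.

No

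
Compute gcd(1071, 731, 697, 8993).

17

1071 = 3² · 7 · 17; 731 = 17 · 43; 697 = 17 · 41; 8993 = 17 · 23²
gcd takes min exponent of each prime: 17 = 17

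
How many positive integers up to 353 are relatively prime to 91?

91 = 7·13. Inclusion–exclusion on these primes:
353 − ⌊353/7⌋ − ⌊353/13⌋ + ⌊353/91⌋ = 279

279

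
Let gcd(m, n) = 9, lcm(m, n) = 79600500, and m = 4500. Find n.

159201

m·n = gcd·lcm = 9·79600500 = 716404500, so n = 716404500/4500 = 159201.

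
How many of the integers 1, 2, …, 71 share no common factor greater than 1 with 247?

Prime factors of 247: 13, 19. Count integers ≤ 71 divisible by none of them.
By inclusion–exclusion: 71 − ⌊71/13⌋ − ⌊71/19⌋ + ⌊71/247⌋ = 63.

63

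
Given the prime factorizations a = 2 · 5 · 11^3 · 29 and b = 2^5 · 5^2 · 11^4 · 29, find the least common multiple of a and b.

max exponent per prime: 2^5 · 5^2 · 11^4 · 29 = 339671200

339671200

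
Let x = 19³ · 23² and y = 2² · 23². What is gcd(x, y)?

min exponent per shared prime: 23² = 529

529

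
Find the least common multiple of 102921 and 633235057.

102921 = 3 · 7 · 13² · 29; 633235057 = 7 · 13² · 17 · 23 · 37²
max exponents: 3 · 7 · 13² · 17 · 23 · 29 · 37² = 55091449959

55091449959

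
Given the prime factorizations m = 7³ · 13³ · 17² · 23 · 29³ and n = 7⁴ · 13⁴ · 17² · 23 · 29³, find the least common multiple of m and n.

11116939489291363

max exponent per prime: 7⁴ · 13⁴ · 17² · 23 · 29³ = 11116939489291363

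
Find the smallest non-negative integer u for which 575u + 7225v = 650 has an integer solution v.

Euclid: 7225 = 12·575 + 325; 575 = 1·325 + 250; 325 = 1·250 + 75; 250 = 3·75 + 25; 75 = 3·25 + 0 → gcd = 25; 650 = 25·26.
Back-substitution yields 575·(88) + 7225·(-7) = 25, so one solution is u = 88·26 = 2288, v = -7·26 = -182.
Solutions in u differ by 7225/25 = 289; the one in [0, 289) is 2288 mod 289 = 265.

265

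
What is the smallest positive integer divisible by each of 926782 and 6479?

gcd first: 926782 = 143·6479 + 285; 6479 = 22·285 + 209; 285 = 1·209 + 76; 209 = 2·76 + 57; 76 = 1·57 + 19; 57 = 3·19 + 0 → gcd = 19
lcm = 926782·6479/gcd = 6004620578/19 = 316032662

316032662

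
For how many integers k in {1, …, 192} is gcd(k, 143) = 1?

143 = 11·13. Inclusion–exclusion on these primes:
192 − ⌊192/11⌋ − ⌊192/13⌋ + ⌊192/143⌋ = 162

162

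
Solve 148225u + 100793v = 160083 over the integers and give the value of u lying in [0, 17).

14

gcd(148225, 100793) = 5929 (Euclid: 148225 = 1·100793 + 47432; 100793 = 2·47432 + 5929; 47432 = 8·5929 + 0), and 5929 | 160083.
Extended Euclid: 148225·(-2) + 100793·(3) = 5929. Scale by 27: u₀ = -54.
General solution u = u₀ + 17t; reducing mod 17 gives u = 14 (and v = -19).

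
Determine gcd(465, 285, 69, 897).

3

465 = 3 · 5 · 31; 285 = 3 · 5 · 19; 69 = 3 · 23; 897 = 3 · 13 · 23
gcd takes min exponent of each prime: 3 = 3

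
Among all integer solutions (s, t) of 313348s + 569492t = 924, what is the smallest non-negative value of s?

gcd(313348, 569492) = 28 (Euclid: 569492 = 1·313348 + 256144; 313348 = 1·256144 + 57204; 256144 = 4·57204 + 27328; 57204 = 2·27328 + 2548; 27328 = 10·2548 + 1848; 2548 = 1·1848 + 700; 1848 = 2·700 + 448; 700 = 1·448 + 252; 448 = 1·252 + 196; 252 = 1·196 + 56; 196 = 3·56 + 28; 56 = 2·28 + 0), and 28 | 924.
Extended Euclid: 313348·(-8940) + 569492·(4919) = 28. Scale by 33: s₀ = -295020.
General solution s = s₀ + 20339k; reducing mod 20339 gives s = 10065 (and t = -5538).

10065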